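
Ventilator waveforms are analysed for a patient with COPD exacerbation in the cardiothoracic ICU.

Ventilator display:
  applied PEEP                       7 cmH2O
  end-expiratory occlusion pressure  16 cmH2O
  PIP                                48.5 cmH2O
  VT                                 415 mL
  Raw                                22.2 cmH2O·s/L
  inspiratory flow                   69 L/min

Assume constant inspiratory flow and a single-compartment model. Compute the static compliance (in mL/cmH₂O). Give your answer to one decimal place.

59.5

Flow: 69 L/min ÷ 60 = 1.15 L/s.
Total PEEP = 16 cmH2O (set 7 + intrinsic 9); this is the baseline alveolar pressure.
Equation of motion (constant flow): PIP = Vt/C + R·V̇ + PEEP.
Vt/C = PIP − R·V̇ − PEEP = 48.5 − 22.2×1.15 − 16 = 48.5 − 25.53 − 16 = 6.97 cmH2O.
C = Vt / 6.97 = 415 / 6.97 = 59.541 mL/cmH2O.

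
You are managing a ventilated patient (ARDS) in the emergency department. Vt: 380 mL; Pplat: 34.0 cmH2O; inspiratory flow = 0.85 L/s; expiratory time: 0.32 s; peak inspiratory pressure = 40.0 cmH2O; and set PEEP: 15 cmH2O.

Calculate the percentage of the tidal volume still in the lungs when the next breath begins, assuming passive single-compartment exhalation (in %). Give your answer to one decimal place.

10.4

R = (PIP − Pplat)/V̇ = (40.0 − 34.0) / 0.85 = 6.0/0.85 = 7.059 cmH2O·s/L.
C = Vt/(Pplat − PEEP) = 380.0 / (34.0 − 15) = 380.0/19.0 = 20.0 mL/cmH2O.
τ = R × C = 7.059 × 0.02 L/cmH2O = 0.1412 s.
Fraction remaining at end-expiration = e^(−Te/τ) = e^(−0.32/0.1412) = 0.1037 → 10.37%.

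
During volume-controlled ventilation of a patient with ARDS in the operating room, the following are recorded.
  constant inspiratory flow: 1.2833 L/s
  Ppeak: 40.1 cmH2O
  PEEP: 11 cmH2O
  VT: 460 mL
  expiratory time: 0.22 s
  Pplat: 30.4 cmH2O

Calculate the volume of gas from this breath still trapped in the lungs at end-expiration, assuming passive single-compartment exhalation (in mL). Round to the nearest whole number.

R = (PIP − Pplat)/V̇ = (40.1 − 30.4) / 1.2833 = 9.7/1.2833 = 7.559 cmH2O·s/L.
C = Vt/(Pplat − PEEP) = 460.0 / (30.4 − 11) = 460.0/19.4 = 23.711 mL/cmH2O.
τ = R × C = 7.559 × 0.02371 L/cmH2O = 0.1792 s.
Fraction remaining = e^(−Te/τ) = e^(−0.22/0.1792) = 0.293.
Trapped volume = 460.0 × 0.293 = 134.78 mL.

135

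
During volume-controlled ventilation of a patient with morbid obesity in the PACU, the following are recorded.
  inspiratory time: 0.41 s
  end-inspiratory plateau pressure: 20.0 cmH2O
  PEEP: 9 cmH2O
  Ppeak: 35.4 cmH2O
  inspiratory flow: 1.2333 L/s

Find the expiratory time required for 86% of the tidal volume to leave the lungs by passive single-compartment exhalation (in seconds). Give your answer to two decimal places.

1.13

Vt = flow × Ti = 1.2333 L/s × 0.41 s × 1000 mL/L = 505.65 mL.
R = (PIP − Pplat)/V̇ = (35.4 − 20.0) / 1.2333 = 15.4/1.2333 = 12.487 cmH2O·s/L.
C = Vt/(Pplat − PEEP) = 505.65 / (20.0 − 9) = 505.65/11.0 = 45.968 mL/cmH2O.
τ = R × C = 12.487 × 0.04597 L/cmH2O = 0.574 s.
t = −τ·ln(1 − 0.86) = −0.574·ln(0.14) = 1.129 s.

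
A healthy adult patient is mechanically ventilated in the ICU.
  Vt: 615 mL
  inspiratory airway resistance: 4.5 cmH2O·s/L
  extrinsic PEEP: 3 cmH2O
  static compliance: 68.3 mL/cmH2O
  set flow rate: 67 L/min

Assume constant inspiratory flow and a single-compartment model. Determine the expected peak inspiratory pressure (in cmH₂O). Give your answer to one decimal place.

Flow: 67 L/min ÷ 60 = 1.1167 L/s.
Equation of motion (constant flow): PIP = Vt/C + R·V̇ + PEEP.
PIP = 615/68.3 + 4.5×1.1167 + 3 = 9.004 + 5.025 + 3 = 17.029 cmH2O.

17.0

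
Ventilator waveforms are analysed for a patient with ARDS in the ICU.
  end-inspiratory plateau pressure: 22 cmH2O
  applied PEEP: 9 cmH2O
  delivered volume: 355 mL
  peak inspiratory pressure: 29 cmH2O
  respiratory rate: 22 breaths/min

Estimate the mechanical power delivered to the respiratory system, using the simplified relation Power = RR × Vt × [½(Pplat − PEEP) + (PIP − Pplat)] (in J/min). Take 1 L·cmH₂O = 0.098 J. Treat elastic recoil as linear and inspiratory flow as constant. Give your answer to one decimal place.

10.3

Per-breath work = Vt × [½(Pplat−PEEP) + (PIP−Pplat)] = 0.355 × [0.5×13.0 + 7.0] = 0.355 × 13.5 = 4.793 L·cmH2O.
Power = 22 × 4.793 = 105.45 L·cmH2O/min.
× 0.098 J/(L·cmH2O) → 10.334 J/min.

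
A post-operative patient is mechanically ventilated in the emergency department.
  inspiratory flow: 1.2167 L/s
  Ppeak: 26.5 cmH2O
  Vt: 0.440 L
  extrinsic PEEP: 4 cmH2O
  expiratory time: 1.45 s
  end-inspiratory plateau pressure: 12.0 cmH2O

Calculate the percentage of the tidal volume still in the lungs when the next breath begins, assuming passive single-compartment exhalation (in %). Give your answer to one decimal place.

10.9

R = (PIP − Pplat)/V̇ = (26.5 − 12.0) / 1.2167 = 14.5/1.2167 = 11.917 cmH2O·s/L.
C = Vt/(Pplat − PEEP) = 440.0 / (12.0 − 4) = 440.0/8.0 = 55.0 mL/cmH2O.
τ = R × C = 11.917 × 0.055 L/cmH2O = 0.6554 s.
Fraction remaining at end-expiration = e^(−Te/τ) = e^(−1.45/0.6554) = 0.1094 → 10.94%.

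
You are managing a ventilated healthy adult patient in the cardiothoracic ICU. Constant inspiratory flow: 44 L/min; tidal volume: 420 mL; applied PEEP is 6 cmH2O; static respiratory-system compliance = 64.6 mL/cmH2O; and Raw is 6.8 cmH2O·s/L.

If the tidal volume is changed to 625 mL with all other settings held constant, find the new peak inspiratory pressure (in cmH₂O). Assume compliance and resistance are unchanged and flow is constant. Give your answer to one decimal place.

20.7

Flow: 44 L/min ÷ 60 = 0.7333 L/s.
PIP = Vt/C + R·V̇ + PEEP (constant-flow equation of motion).
Only the elastic term changes: ΔPIP = ΔVt / C = (625 − 420) / 64.6 = 3.173 cmH2O.
Original PIP = 420/64.6 + 6.8×0.7333 + 6 = 17.488 cmH2O; new PIP = 17.488 + (3.173) = 20.661 cmH2O.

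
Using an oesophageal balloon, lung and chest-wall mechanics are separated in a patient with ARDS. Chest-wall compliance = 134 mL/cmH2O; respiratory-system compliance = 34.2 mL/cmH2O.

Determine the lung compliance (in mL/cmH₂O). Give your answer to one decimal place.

45.9

1/CL = 1/Crs − 1/Ccw.
1/CL = 1/34.2 − 1/134 = 0.02178.
CL = 45.914 mL/cmH2O.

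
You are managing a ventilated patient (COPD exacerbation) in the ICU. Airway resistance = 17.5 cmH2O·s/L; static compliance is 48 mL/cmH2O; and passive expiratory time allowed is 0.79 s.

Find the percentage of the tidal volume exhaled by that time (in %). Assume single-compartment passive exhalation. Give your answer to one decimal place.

61.0

τ = R × C = 17.5 × 48 mL/cmH2O = 17.5 × 0.048 L/cmH2O = 0.84 s.
Passive exhalation: V(t)/V₀ = e^(−t/τ) = e^(−0.79/0.84) = 0.3904.
Fraction exhaled = 1 − 0.3904 = 0.6096 → 60.96%.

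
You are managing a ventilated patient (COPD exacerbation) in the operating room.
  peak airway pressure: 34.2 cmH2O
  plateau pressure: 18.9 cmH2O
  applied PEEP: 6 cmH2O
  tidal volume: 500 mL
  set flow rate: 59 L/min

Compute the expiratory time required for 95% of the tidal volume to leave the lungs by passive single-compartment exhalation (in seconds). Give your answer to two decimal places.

Flow: 59 L/min ÷ 60 = 0.9833 L/s.
R = (PIP − Pplat)/V̇ = (34.2 − 18.9) / 0.9833 = 15.3/0.9833 = 15.56 cmH2O·s/L.
C = Vt/(Pplat − PEEP) = 500.0 / (18.9 − 6) = 500.0/12.9 = 38.76 mL/cmH2O.
τ = R × C = 15.56 × 0.03876 L/cmH2O = 0.6031 s.
t = −τ·ln(1 − 0.95) = −0.6031·ln(0.05) = 1.807 s.

1.81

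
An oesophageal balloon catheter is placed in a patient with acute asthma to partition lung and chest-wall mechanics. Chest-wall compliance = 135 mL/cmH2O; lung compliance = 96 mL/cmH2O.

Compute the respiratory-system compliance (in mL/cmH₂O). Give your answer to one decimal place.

56.1

Lung and chest wall are elastances in series: 1/Crs = 1/CL + 1/Ccw.
1/Crs = 1/96 + 1/135 = 0.01782.
Crs = 56.117 mL/cmH2O.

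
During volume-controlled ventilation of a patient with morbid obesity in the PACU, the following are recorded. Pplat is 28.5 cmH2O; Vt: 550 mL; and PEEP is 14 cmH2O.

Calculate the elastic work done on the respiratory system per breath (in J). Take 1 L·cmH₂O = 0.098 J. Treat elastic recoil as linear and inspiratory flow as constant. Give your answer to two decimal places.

Elastic work ≈ ½ × (Pplat − PEEP) × Vt = 0.5 × (28.5 − 14) × 0.550 L = 0.5 × 14.5 × 0.550 = 3.988 L·cmH2O.
× 0.098 J/(L·cmH2O) → 0.3908 J.

0.39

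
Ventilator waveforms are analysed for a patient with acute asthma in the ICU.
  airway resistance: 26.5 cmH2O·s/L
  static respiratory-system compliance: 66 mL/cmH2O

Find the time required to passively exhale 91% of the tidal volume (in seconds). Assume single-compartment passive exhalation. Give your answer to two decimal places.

τ = R × C = 26.5 × 66 mL/cmH2O = 26.5 × 0.066 L/cmH2O = 1.749 s.
Exhaled fraction f = 1 − e^(−t/τ) → t = −τ·ln(1 − f) = −1.749·ln(0.09) = 4.211 s.

4.21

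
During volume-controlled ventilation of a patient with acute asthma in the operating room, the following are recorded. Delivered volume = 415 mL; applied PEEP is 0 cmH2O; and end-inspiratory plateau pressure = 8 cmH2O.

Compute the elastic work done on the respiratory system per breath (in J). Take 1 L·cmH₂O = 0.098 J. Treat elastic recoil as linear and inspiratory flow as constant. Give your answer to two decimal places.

Elastic work ≈ ½ × (Pplat − PEEP) × Vt = 0.5 × (8 − 0) × 0.415 L = 0.5 × 8.0 × 0.415 = 1.66 L·cmH2O.
× 0.098 J/(L·cmH2O) → 0.1627 J.

0.16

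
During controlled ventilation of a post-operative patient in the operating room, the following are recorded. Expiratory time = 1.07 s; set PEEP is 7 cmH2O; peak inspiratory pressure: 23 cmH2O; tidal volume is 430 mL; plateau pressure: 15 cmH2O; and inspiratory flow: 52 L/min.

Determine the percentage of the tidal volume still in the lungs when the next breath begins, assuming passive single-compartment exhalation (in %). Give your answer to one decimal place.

Flow: 52 L/min ÷ 60 = 0.8667 L/s.
R = (PIP − Pplat)/V̇ = (23 − 15) / 0.8667 = 8.0/0.8667 = 9.23 cmH2O·s/L.
C = Vt/(Pplat − PEEP) = 430.0 / (15 − 7) = 430.0/8.0 = 53.75 mL/cmH2O.
τ = R × C = 9.23 × 0.05375 L/cmH2O = 0.4961 s.
Fraction remaining at end-expiration = e^(−Te/τ) = e^(−1.07/0.4961) = 0.1157 → 11.57%.

11.6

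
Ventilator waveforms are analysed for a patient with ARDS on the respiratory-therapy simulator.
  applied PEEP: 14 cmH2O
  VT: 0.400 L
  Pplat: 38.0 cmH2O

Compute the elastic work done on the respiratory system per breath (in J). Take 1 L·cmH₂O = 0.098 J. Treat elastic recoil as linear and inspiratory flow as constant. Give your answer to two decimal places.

Elastic work ≈ ½ × (Pplat − PEEP) × Vt = 0.5 × (38.0 − 14) × 0.400 L = 0.5 × 24.0 × 0.400 = 4.8 L·cmH2O.
× 0.098 J/(L·cmH2O) → 0.4704 J.

0.47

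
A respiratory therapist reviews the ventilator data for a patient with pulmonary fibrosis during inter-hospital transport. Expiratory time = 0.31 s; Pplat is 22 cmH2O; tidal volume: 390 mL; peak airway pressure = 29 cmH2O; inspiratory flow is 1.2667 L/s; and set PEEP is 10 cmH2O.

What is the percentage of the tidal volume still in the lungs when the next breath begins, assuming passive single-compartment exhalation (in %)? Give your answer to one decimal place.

17.8

R = (PIP − Pplat)/V̇ = (29 − 22) / 1.2667 = 7.0/1.2667 = 5.526 cmH2O·s/L.
C = Vt/(Pplat − PEEP) = 390.0 / (22 − 10) = 390.0/12.0 = 32.5 mL/cmH2O.
τ = R × C = 5.526 × 0.0325 L/cmH2O = 0.1796 s.
Fraction remaining at end-expiration = e^(−Te/τ) = e^(−0.31/0.1796) = 0.178 → 17.8%.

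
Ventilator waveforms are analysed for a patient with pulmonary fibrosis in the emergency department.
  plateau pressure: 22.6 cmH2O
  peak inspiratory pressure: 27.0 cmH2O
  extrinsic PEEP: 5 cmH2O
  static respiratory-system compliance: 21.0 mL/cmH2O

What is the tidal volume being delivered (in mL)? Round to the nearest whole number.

370

Vt = Cstat × (Pplat − PEEP) = 21.0 × (22.6 − 5) = 21.0 × 17.6 = 369.6 mL.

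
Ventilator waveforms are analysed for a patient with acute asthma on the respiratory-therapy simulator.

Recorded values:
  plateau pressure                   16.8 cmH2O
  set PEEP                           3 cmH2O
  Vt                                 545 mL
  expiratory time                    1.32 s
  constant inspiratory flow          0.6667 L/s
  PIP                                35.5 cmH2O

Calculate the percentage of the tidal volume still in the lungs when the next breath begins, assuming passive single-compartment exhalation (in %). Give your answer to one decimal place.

30.4

R = (PIP − Pplat)/V̇ = (35.5 − 16.8) / 0.6667 = 18.7/0.6667 = 28.049 cmH2O·s/L.
C = Vt/(Pplat − PEEP) = 545.0 / (16.8 − 3) = 545.0/13.8 = 39.493 mL/cmH2O.
τ = R × C = 28.049 × 0.03949 L/cmH2O = 1.108 s.
Fraction remaining at end-expiration = e^(−Te/τ) = e^(−1.32/1.108) = 0.3038 → 30.38%.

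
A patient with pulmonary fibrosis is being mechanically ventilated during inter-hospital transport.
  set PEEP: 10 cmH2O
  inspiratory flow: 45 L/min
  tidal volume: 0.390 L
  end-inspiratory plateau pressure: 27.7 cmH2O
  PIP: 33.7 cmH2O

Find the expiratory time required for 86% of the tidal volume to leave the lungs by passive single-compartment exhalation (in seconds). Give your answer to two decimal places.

Flow: 45 L/min ÷ 60 = 0.75 L/s.
R = (PIP − Pplat)/V̇ = (33.7 − 27.7) / 0.75 = 6.0/0.75 = 8.0 cmH2O·s/L.
C = Vt/(Pplat − PEEP) = 390.0 / (27.7 − 10) = 390.0/17.7 = 22.034 mL/cmH2O.
τ = R × C = 8.0 × 0.02203 L/cmH2O = 0.1762 s.
t = −τ·ln(1 − 0.86) = −0.1762·ln(0.14) = 0.3464 s.

0.35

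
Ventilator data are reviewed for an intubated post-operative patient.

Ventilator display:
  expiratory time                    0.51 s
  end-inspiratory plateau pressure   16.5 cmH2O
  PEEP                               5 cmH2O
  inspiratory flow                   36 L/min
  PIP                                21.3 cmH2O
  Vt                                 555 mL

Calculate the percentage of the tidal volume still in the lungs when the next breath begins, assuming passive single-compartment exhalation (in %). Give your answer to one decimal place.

26.7

Flow: 36 L/min ÷ 60 = 0.6 L/s.
R = (PIP − Pplat)/V̇ = (21.3 − 16.5) / 0.6 = 4.8/0.6 = 8.0 cmH2O·s/L.
C = Vt/(Pplat − PEEP) = 555.0 / (16.5 − 5) = 555.0/11.5 = 48.261 mL/cmH2O.
τ = R × C = 8.0 × 0.04826 L/cmH2O = 0.3861 s.
Fraction remaining at end-expiration = e^(−Te/τ) = e^(−0.51/0.3861) = 0.2669 → 26.69%.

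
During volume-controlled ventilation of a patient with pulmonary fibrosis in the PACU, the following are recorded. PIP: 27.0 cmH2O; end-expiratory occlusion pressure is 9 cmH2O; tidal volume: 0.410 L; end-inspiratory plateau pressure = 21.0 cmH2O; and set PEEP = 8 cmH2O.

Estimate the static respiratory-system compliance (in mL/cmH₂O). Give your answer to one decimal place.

34.2

End-expiratory occlusion gives total PEEP = 9 cmH2O (intrinsic PEEP = 9 − 8 = 1). Use total PEEP for the elastic gradient.
Cstat = Vt / (Pplat − PEEPtotal) = 410 / (21.0 − 9) = 410 / 12.0 = 34.167 mL/cmH2O.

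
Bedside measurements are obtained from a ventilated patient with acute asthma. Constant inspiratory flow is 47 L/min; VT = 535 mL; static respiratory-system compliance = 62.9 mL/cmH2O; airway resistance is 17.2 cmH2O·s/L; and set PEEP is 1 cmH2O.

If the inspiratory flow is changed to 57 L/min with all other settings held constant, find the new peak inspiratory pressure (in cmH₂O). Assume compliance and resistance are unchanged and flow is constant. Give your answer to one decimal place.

25.8

Flow: 47 L/min ÷ 60 = 0.7833 L/s.
New flow: 57 L/min ÷ 60 = 0.95 L/s.
PIP = Vt/C + R·V̇ + PEEP (constant-flow equation of motion).
Only the resistive term changes: ΔPIP = R × ΔV̇ = 17.2 × (0.95 − 0.7833) = 17.2 × 0.1667 = 2.867 cmH2O.
Original PIP = 535/62.9 + 17.2×0.7833 + 1 = 22.978 cmH2O; new PIP = 22.978 + (2.867) = 25.845 cmH2O.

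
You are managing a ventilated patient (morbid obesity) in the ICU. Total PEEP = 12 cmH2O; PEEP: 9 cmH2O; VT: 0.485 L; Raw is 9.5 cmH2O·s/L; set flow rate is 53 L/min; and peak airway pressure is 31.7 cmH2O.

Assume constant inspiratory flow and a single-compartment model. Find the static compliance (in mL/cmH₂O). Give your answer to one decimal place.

42.9

Flow: 53 L/min ÷ 60 = 0.8833 L/s.
Total PEEP = 12 cmH2O (set 9 + intrinsic 3); this is the baseline alveolar pressure.
Equation of motion (constant flow): PIP = Vt/C + R·V̇ + PEEP.
Vt/C = PIP − R·V̇ − PEEP = 31.7 − 9.5×0.8833 − 12 = 31.7 − 8.391 − 12 = 11.309 cmH2O.
C = Vt / 11.309 = 485 / 11.309 = 42.886 mL/cmH2O.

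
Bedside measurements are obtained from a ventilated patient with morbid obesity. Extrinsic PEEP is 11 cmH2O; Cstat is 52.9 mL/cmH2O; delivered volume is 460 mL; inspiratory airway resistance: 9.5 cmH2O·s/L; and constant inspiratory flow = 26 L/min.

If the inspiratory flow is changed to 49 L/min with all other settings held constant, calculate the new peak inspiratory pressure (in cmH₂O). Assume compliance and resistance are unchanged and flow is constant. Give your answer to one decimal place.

27.5

Flow: 26 L/min ÷ 60 = 0.4333 L/s.
New flow: 49 L/min ÷ 60 = 0.8167 L/s.
PIP = Vt/C + R·V̇ + PEEP (constant-flow equation of motion).
Only the resistive term changes: ΔPIP = R × ΔV̇ = 9.5 × (0.8167 − 0.4333) = 9.5 × 0.3834 = 3.642 cmH2O.
Original PIP = 460/52.9 + 9.5×0.4333 + 11 = 23.812 cmH2O; new PIP = 23.812 + (3.642) = 27.454 cmH2O.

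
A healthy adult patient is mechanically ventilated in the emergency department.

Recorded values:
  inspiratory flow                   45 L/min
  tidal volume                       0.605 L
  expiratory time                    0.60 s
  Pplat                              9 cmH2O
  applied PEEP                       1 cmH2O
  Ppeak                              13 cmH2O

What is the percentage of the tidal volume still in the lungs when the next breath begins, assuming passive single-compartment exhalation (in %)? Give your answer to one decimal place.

Flow: 45 L/min ÷ 60 = 0.75 L/s.
R = (PIP − Pplat)/V̇ = (13 − 9) / 0.75 = 4.0/0.75 = 5.333 cmH2O·s/L.
C = Vt/(Pplat − PEEP) = 605.0 / (9 − 1) = 605.0/8.0 = 75.625 mL/cmH2O.
τ = R × C = 5.333 × 0.07563 L/cmH2O = 0.4033 s.
Fraction remaining at end-expiration = e^(−Te/τ) = e^(−0.60/0.4033) = 0.2259 → 22.59%.

22.6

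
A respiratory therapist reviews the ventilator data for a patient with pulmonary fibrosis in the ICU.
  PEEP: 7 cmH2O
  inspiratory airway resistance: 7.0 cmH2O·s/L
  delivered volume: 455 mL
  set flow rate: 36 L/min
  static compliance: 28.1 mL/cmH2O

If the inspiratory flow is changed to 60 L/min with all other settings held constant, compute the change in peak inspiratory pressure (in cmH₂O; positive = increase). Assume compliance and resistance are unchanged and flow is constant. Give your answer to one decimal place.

2.8

Flow: 36 L/min ÷ 60 = 0.6 L/s.
New flow: 60 L/min ÷ 60 = 1 L/s.
PIP = Vt/C + R·V̇ + PEEP (constant-flow equation of motion).
Only the resistive term changes: ΔPIP = R × ΔV̇ = 7.0 × (1 − 0.6) = 7.0 × 0.4 = 2.8 cmH2O.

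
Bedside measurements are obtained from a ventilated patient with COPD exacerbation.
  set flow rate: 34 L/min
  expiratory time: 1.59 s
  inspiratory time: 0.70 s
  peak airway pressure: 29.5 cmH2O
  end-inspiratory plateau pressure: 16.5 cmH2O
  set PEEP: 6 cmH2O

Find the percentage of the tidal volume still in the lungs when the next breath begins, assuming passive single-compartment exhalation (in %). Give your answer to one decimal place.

Flow: 34 L/min ÷ 60 = 0.5667 L/s.
Vt = flow × Ti = 0.5667 L/s × 0.70 s × 1000 mL/L = 396.69 mL.
R = (PIP − Pplat)/V̇ = (29.5 − 16.5) / 0.5667 = 13.0/0.5667 = 22.94 cmH2O·s/L.
C = Vt/(Pplat − PEEP) = 396.69 / (16.5 − 6) = 396.69/10.5 = 37.78 mL/cmH2O.
τ = R × C = 22.94 × 0.03778 L/cmH2O = 0.8667 s.
Fraction remaining at end-expiration = e^(−Te/τ) = e^(−1.59/0.8667) = 0.1597 → 15.97%.

16.0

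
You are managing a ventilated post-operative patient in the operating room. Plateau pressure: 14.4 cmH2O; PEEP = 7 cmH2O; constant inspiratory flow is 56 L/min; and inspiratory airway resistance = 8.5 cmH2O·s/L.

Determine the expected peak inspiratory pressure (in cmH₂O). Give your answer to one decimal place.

Flow: 56 L/min ÷ 60 = 0.9333 L/s.
PIP = Pplat + Raw × flow = 14.4 + 8.5 × 0.9333 = 14.4 + 7.933 = 22.333 cmH2O.

22.3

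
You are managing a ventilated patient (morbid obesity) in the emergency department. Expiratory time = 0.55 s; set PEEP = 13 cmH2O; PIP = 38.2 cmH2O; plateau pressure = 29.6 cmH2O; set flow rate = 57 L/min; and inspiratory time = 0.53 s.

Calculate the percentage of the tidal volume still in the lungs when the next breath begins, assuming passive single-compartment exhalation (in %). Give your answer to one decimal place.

13.5

Flow: 57 L/min ÷ 60 = 0.95 L/s.
Vt = flow × Ti = 0.95 L/s × 0.53 s × 1000 mL/L = 503.5 mL.
R = (PIP − Pplat)/V̇ = (38.2 − 29.6) / 0.95 = 8.6/0.95 = 9.053 cmH2O·s/L.
C = Vt/(Pplat − PEEP) = 503.5 / (29.6 − 13) = 503.5/16.6 = 30.331 mL/cmH2O.
τ = R × C = 9.053 × 0.03033 L/cmH2O = 0.2746 s.
Fraction remaining at end-expiration = e^(−Te/τ) = e^(−0.55/0.2746) = 0.1349 → 13.49%.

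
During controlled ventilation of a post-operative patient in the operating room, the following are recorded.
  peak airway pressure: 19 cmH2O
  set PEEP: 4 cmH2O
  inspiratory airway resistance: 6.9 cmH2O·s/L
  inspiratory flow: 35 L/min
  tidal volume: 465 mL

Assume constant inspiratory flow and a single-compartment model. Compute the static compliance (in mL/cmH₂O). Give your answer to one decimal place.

Flow: 35 L/min ÷ 60 = 0.5833 L/s.
Equation of motion (constant flow): PIP = Vt/C + R·V̇ + PEEP.
Vt/C = PIP − R·V̇ − PEEP = 19 − 6.9×0.5833 − 4 = 19 − 4.025 − 4 = 10.975 cmH2O.
C = Vt / 10.975 = 465 / 10.975 = 42.369 mL/cmH2O.

42.4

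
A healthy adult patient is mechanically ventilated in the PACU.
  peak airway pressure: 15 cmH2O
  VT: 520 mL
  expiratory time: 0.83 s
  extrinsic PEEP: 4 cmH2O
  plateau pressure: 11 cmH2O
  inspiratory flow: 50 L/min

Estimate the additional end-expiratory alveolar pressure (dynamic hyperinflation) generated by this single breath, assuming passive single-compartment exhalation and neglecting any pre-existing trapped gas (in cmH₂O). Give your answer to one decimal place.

Flow: 50 L/min ÷ 60 = 0.8333 L/s.
R = (PIP − Pplat)/V̇ = (15 − 11) / 0.8333 = 4.0/0.8333 = 4.8 cmH2O·s/L.
C = Vt/(Pplat − PEEP) = 520.0 / (11 − 4) = 520.0/7.0 = 74.286 mL/cmH2O.
τ = R × C = 4.8 × 0.07429 L/cmH2O = 0.3566 s.
Fraction remaining = e^(−Te/τ) = e^(−0.83/0.3566) = 0.09754; trapped volume = 520.0 × 0.09754 = 50.721 mL.
Additional alveolar pressure from trapping ≈ V_trapped / C = 50.721 / 74.286 = 0.6828 cmH2O.

0.7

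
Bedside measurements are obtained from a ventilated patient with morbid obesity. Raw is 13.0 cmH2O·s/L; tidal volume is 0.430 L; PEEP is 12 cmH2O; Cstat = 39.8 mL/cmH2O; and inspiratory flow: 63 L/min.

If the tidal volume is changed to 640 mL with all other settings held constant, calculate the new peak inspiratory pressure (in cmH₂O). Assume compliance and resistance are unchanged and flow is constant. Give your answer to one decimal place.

Flow: 63 L/min ÷ 60 = 1.05 L/s.
PIP = Vt/C + R·V̇ + PEEP (constant-flow equation of motion).
Only the elastic term changes: ΔPIP = ΔVt / C = (640 − 430) / 39.8 = 5.276 cmH2O.
Original PIP = 430/39.8 + 13.0×1.05 + 12 = 36.454 cmH2O; new PIP = 36.454 + (5.276) = 41.73 cmH2O.

41.7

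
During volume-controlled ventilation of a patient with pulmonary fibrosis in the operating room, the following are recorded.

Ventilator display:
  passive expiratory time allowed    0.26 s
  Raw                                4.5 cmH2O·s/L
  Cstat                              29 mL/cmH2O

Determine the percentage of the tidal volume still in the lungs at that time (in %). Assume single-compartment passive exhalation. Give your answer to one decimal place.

τ = R × C = 4.5 × 29 mL/cmH2O = 4.5 × 0.029 L/cmH2O = 0.1305 s.
Passive exhalation: V(t)/V₀ = e^(−t/τ) = e^(−0.26/0.1305) = 0.1364.
Fraction remaining = 0.1364 → 13.64%.

13.6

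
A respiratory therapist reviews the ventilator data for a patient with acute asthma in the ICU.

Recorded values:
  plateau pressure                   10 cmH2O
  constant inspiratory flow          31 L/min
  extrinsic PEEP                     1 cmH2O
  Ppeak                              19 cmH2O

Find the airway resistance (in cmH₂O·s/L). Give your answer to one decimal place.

17.4

Flow: 31 L/min ÷ 60 = 0.5167 L/s.
Raw = (PIP − Pplat) / flow = (19 − 10) / 0.5167 = 9.0 / 0.5167 = 17.418 cmH2O·s/L.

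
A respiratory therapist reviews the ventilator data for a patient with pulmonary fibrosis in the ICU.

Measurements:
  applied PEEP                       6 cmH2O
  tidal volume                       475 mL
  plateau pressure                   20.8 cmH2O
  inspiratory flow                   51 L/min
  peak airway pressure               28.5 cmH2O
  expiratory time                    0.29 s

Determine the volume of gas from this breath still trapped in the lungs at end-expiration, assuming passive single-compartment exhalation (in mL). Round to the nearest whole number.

Flow: 51 L/min ÷ 60 = 0.85 L/s.
R = (PIP − Pplat)/V̇ = (28.5 − 20.8) / 0.85 = 7.7/0.85 = 9.059 cmH2O·s/L.
C = Vt/(Pplat − PEEP) = 475.0 / (20.8 − 6) = 475.0/14.8 = 32.095 mL/cmH2O.
τ = R × C = 9.059 × 0.0321 L/cmH2O = 0.2908 s.
Fraction remaining = e^(−Te/τ) = e^(−0.29/0.2908) = 0.3689.
Trapped volume = 475.0 × 0.3689 = 175.23 mL.

175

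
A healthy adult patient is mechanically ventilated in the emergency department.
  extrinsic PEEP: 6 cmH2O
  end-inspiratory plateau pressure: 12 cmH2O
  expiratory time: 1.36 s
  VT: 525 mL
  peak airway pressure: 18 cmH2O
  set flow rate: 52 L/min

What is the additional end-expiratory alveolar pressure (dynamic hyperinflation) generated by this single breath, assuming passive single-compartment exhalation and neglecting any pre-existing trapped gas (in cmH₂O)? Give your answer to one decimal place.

0.6

Flow: 52 L/min ÷ 60 = 0.8667 L/s.
R = (PIP − Pplat)/V̇ = (18 − 12) / 0.8667 = 6.0/0.8667 = 6.923 cmH2O·s/L.
C = Vt/(Pplat − PEEP) = 525.0 / (12 − 6) = 525.0/6.0 = 87.5 mL/cmH2O.
τ = R × C = 6.923 × 0.0875 L/cmH2O = 0.6058 s.
Fraction remaining = e^(−Te/τ) = e^(−1.36/0.6058) = 0.1059; trapped volume = 525.0 × 0.1059 = 55.598 mL.
Additional alveolar pressure from trapping ≈ V_trapped / C = 55.598 / 87.5 = 0.6354 cmH2O.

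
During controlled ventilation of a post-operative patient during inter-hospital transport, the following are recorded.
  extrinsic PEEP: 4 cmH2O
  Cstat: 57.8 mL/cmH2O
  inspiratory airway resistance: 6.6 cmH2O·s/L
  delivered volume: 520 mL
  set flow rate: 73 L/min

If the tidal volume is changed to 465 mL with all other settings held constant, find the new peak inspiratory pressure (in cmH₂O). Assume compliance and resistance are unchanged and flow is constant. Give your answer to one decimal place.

Flow: 73 L/min ÷ 60 = 1.2167 L/s.
PIP = Vt/C + R·V̇ + PEEP (constant-flow equation of motion).
Only the elastic term changes: ΔPIP = ΔVt / C = (465 − 520) / 57.8 = -0.9516 cmH2O.
Original PIP = 520/57.8 + 6.6×1.2167 + 4 = 21.027 cmH2O; new PIP = 21.027 + (-0.9516) = 20.075 cmH2O.

20.1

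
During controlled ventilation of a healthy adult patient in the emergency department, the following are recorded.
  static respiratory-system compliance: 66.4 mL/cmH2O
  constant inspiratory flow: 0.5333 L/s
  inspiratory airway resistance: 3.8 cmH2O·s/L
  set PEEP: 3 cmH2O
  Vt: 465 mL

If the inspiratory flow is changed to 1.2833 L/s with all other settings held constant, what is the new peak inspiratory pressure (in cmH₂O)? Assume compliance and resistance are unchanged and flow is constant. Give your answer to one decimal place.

PIP = Vt/C + R·V̇ + PEEP (constant-flow equation of motion).
Only the resistive term changes: ΔPIP = R × ΔV̇ = 3.8 × (1.2833 − 0.5333) = 3.8 × 0.75 = 2.85 cmH2O.
Original PIP = 465/66.4 + 3.8×0.5333 + 3 = 12.03 cmH2O; new PIP = 12.03 + (2.85) = 14.88 cmH2O.

14.9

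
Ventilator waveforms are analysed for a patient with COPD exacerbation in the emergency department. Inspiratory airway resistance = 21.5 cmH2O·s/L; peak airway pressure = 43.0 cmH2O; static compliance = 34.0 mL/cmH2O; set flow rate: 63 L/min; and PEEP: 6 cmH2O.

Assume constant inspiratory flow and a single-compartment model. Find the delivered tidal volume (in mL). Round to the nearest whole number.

Flow: 63 L/min ÷ 60 = 1.05 L/s.
Equation of motion (constant flow): PIP = Vt/C + R·V̇ + PEEP.
Vt/C = PIP − R·V̇ − PEEP = 43.0 − 22.575 − 6 = 14.425 cmH2O.
Vt = C × 14.425 = 34.0 × 14.425 = 490.45 mL.

490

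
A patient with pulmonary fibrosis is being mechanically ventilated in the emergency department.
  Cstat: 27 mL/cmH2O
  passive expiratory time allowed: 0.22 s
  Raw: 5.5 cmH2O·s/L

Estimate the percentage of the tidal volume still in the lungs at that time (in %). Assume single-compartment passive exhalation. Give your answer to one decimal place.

τ = R × C = 5.5 × 27 mL/cmH2O = 5.5 × 0.027 L/cmH2O = 0.1485 s.
Passive exhalation: V(t)/V₀ = e^(−t/τ) = e^(−0.22/0.1485) = 0.2273.
Fraction remaining = 0.2273 → 22.73%.

22.7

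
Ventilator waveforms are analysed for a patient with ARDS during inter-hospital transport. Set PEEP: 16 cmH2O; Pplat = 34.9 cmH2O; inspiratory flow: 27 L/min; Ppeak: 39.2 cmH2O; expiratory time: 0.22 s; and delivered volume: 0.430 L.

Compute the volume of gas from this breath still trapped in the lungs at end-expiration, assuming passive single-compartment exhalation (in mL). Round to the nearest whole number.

Flow: 27 L/min ÷ 60 = 0.45 L/s.
R = (PIP − Pplat)/V̇ = (39.2 − 34.9) / 0.45 = 4.3/0.45 = 9.556 cmH2O·s/L.
C = Vt/(Pplat − PEEP) = 430.0 / (34.9 − 16) = 430.0/18.9 = 22.751 mL/cmH2O.
τ = R × C = 9.556 × 0.02275 L/cmH2O = 0.2174 s.
Fraction remaining = e^(−Te/τ) = e^(−0.22/0.2174) = 0.3635.
Trapped volume = 430.0 × 0.3635 = 156.31 mL.

156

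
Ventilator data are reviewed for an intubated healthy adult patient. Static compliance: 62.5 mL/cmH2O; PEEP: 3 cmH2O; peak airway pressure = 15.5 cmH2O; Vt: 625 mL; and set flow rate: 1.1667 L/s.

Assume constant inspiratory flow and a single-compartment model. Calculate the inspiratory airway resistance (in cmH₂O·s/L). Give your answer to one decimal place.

2.1

Equation of motion (constant flow): PIP = Vt/C + R·V̇ + PEEP.
R·V̇ = PIP − Vt/C − PEEP = 15.5 − 625/62.5 − 3 = 15.5 − 10.0 − 3 = 2.5 cmH2O.
R = 2.5 / 1.1667 = 2.143 cmH2O·s/L.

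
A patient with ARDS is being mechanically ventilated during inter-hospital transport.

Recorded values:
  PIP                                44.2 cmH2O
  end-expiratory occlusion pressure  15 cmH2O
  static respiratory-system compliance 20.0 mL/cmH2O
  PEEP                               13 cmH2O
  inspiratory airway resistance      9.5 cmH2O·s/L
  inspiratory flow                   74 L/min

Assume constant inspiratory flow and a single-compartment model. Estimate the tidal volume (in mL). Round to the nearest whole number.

350

Flow: 74 L/min ÷ 60 = 1.2333 L/s.
Total PEEP = 15 cmH2O (set 13 + intrinsic 2); this is the baseline alveolar pressure.
Equation of motion (constant flow): PIP = Vt/C + R·V̇ + PEEP.
Vt/C = PIP − R·V̇ − PEEP = 44.2 − 11.716 − 15 = 17.484 cmH2O.
Vt = C × 17.484 = 20.0 × 17.484 = 349.68 mL.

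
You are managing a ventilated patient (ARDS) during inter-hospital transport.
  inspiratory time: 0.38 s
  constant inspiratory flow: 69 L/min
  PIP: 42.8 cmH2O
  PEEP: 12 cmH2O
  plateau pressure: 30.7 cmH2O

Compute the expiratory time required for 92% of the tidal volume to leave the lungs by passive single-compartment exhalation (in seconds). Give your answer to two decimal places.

0.62

Flow: 69 L/min ÷ 60 = 1.15 L/s.
Vt = flow × Ti = 1.15 L/s × 0.38 s × 1000 mL/L = 437.0 mL.
R = (PIP − Pplat)/V̇ = (42.8 − 30.7) / 1.15 = 12.1/1.15 = 10.522 cmH2O·s/L.
C = Vt/(Pplat − PEEP) = 437.0 / (30.7 − 12) = 437.0/18.7 = 23.369 mL/cmH2O.
τ = R × C = 10.522 × 0.02337 L/cmH2O = 0.2459 s.
t = −τ·ln(1 − 0.92) = −0.2459·ln(0.08) = 0.6211 s.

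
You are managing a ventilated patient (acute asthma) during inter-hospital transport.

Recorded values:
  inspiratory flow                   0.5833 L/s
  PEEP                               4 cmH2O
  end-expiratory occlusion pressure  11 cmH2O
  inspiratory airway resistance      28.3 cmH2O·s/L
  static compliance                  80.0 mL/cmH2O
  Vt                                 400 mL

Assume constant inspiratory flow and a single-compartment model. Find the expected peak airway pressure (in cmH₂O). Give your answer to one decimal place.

32.5

Total PEEP = 11 cmH2O (set 4 + intrinsic 7); this is the baseline alveolar pressure.
Equation of motion (constant flow): PIP = Vt/C + R·V̇ + PEEP.
PIP = 400/80.0 + 28.3×0.5833 + 11 = 5.0 + 16.507 + 11 = 32.507 cmH2O.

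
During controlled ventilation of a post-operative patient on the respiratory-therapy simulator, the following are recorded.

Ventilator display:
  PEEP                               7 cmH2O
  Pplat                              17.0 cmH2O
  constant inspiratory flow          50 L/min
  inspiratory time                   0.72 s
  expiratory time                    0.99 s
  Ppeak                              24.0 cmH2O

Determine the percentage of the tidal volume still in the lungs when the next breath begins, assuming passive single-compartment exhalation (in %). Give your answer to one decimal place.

14.0

Flow: 50 L/min ÷ 60 = 0.8333 L/s.
Vt = flow × Ti = 0.8333 L/s × 0.72 s × 1000 mL/L = 599.98 mL.
R = (PIP − Pplat)/V̇ = (24.0 − 17.0) / 0.8333 = 7.0/0.8333 = 8.4 cmH2O·s/L.
C = Vt/(Pplat − PEEP) = 599.98 / (17.0 − 7) = 599.98/10.0 = 59.998 mL/cmH2O.
τ = R × C = 8.4 × 0.06 L/cmH2O = 0.504 s.
Fraction remaining at end-expiration = e^(−Te/τ) = e^(−0.99/0.504) = 0.1403 → 14.03%.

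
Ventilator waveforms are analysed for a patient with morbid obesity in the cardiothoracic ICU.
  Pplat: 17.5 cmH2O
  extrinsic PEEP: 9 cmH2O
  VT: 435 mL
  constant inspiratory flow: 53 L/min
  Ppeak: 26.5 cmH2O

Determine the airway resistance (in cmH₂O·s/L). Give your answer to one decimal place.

10.2

Flow: 53 L/min ÷ 60 = 0.8833 L/s.
Raw = (PIP − Pplat) / flow = (26.5 − 17.5) / 0.8833 = 9.0 / 0.8833 = 10.189 cmH2O·s/L.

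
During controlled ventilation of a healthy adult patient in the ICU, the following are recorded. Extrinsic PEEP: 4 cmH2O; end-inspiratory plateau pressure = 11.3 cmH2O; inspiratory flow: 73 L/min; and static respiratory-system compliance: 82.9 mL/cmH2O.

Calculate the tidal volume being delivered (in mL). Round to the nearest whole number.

605

Vt = Cstat × (Pplat − PEEP) = 82.9 × (11.3 − 4) = 82.9 × 7.3 = 605.17 mL.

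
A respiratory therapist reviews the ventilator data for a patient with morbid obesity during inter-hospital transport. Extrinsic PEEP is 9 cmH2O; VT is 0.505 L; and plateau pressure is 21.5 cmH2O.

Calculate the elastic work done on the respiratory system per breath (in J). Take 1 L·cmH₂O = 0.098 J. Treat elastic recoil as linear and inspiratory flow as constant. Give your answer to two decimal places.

0.31

Elastic work ≈ ½ × (Pplat − PEEP) × Vt = 0.5 × (21.5 − 9) × 0.505 L = 0.5 × 12.5 × 0.505 = 3.156 L·cmH2O.
× 0.098 J/(L·cmH2O) → 0.3093 J.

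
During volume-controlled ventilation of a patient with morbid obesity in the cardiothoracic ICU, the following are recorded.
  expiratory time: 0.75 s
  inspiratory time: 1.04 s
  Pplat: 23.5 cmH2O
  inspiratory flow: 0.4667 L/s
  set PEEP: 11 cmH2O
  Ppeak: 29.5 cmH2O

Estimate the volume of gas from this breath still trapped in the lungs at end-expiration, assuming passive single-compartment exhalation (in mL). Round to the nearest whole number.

Vt = flow × Ti = 0.4667 L/s × 1.04 s × 1000 mL/L = 485.37 mL.
R = (PIP − Pplat)/V̇ = (29.5 − 23.5) / 0.4667 = 6.0/0.4667 = 12.856 cmH2O·s/L.
C = Vt/(Pplat − PEEP) = 485.37 / (23.5 − 11) = 485.37/12.5 = 38.83 mL/cmH2O.
τ = R × C = 12.856 × 0.03883 L/cmH2O = 0.4992 s.
Fraction remaining = e^(−Te/τ) = e^(−0.75/0.4992) = 0.2226.
Trapped volume = 485.37 × 0.2226 = 108.04 mL.

108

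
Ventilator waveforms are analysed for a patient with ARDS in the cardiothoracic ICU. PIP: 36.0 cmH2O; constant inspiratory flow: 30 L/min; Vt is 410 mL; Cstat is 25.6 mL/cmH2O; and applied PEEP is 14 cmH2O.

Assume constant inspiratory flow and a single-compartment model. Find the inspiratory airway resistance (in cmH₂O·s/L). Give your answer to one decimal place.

Flow: 30 L/min ÷ 60 = 0.5 L/s.
Equation of motion (constant flow): PIP = Vt/C + R·V̇ + PEEP.
R·V̇ = PIP − Vt/C − PEEP = 36.0 − 410/25.6 − 14 = 36.0 − 16.016 − 14 = 5.984 cmH2O.
R = 5.984 / 0.5 = 11.968 cmH2O·s/L.

12.0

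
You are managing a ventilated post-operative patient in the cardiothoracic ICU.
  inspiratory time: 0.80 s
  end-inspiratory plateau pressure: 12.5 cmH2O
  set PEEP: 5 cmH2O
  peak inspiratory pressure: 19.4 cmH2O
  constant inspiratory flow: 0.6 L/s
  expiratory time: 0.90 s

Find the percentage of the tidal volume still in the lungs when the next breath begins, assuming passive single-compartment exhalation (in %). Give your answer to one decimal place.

Vt = flow × Ti = 0.6 L/s × 0.80 s × 1000 mL/L = 480.0 mL.
R = (PIP − Pplat)/V̇ = (19.4 − 12.5) / 0.6 = 6.9/0.6 = 11.5 cmH2O·s/L.
C = Vt/(Pplat − PEEP) = 480.0 / (12.5 − 5) = 480.0/7.5 = 64.0 mL/cmH2O.
τ = R × C = 11.5 × 0.064 L/cmH2O = 0.736 s.
Fraction remaining at end-expiration = e^(−Te/τ) = e^(−0.90/0.736) = 0.2944 → 29.44%.

29.4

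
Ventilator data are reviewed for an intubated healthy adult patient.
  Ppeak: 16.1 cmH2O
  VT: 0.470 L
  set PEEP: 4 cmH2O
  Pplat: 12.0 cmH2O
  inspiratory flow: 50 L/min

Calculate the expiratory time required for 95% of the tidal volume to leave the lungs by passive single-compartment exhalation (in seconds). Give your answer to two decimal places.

0.87

Flow: 50 L/min ÷ 60 = 0.8333 L/s.
R = (PIP − Pplat)/V̇ = (16.1 − 12.0) / 0.8333 = 4.1/0.8333 = 4.92 cmH2O·s/L.
C = Vt/(Pplat − PEEP) = 470.0 / (12.0 − 4) = 470.0/8.0 = 58.75 mL/cmH2O.
τ = R × C = 4.92 × 0.05875 L/cmH2O = 0.2891 s.
t = −τ·ln(1 − 0.95) = −0.2891·ln(0.05) = 0.8661 s.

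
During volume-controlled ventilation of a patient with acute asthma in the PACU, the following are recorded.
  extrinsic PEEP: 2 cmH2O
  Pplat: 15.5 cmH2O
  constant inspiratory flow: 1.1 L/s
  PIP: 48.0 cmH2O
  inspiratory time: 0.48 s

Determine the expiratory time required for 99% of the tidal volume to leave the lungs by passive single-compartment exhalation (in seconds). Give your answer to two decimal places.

5.32

Vt = flow × Ti = 1.1 L/s × 0.48 s × 1000 mL/L = 528.0 mL.
R = (PIP − Pplat)/V̇ = (48.0 − 15.5) / 1.1 = 32.5/1.1 = 29.545 cmH2O·s/L.
C = Vt/(Pplat − PEEP) = 528.0 / (15.5 − 2) = 528.0/13.5 = 39.111 mL/cmH2O.
τ = R × C = 29.545 × 0.03911 L/cmH2O = 1.156 s.
t = −τ·ln(1 − 0.99) = −1.156·ln(0.01) = 5.324 s.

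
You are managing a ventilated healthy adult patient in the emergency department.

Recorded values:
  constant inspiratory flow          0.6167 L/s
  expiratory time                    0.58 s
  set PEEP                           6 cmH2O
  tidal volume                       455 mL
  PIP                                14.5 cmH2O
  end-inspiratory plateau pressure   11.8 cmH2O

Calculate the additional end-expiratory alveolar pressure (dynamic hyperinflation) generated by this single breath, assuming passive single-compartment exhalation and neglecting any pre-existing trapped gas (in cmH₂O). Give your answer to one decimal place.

R = (PIP − Pplat)/V̇ = (14.5 − 11.8) / 0.6167 = 2.7/0.6167 = 4.378 cmH2O·s/L.
C = Vt/(Pplat − PEEP) = 455.0 / (11.8 − 6) = 455.0/5.8 = 78.448 mL/cmH2O.
τ = R × C = 4.378 × 0.07845 L/cmH2O = 0.3435 s.
Fraction remaining = e^(−Te/τ) = e^(−0.58/0.3435) = 0.1848; trapped volume = 455.0 × 0.1848 = 84.084 mL.
Additional alveolar pressure from trapping ≈ V_trapped / C = 84.084 / 78.448 = 1.072 cmH2O.

1.1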